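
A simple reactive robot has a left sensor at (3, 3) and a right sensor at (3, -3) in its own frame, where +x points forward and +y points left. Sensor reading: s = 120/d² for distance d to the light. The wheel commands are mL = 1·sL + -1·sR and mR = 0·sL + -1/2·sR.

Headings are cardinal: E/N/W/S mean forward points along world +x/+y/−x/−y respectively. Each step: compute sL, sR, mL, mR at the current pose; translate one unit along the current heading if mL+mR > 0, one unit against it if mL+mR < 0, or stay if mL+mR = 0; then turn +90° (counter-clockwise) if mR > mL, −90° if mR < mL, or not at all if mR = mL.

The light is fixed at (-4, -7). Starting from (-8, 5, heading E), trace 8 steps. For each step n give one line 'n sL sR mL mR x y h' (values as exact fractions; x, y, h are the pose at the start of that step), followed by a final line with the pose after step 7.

0 60/113 60/41 -4320/4633 -30/41 -8 5 E
1 120/289 120/229 -7200/66181 -60/229 -9 5 N
2 3/5 30/17 -99/85 -15/17 -9 4 E
3 120/277 24/41 -1728/11357 -12/41 -10 4 N
4 60/89 60/29 -3600/2581 -30/29 -10 3 E
5 120/269 24/37 -2016/9953 -12/37 -11 3 N
6 3/4 30/13 -81/52 -15/13 -11 2 E
7 24/53 120/169 -2304/8957 -60/169 -12 2 N
final -12 1 E

n=0: pose=(-8,5,E); sL=60/113, sR=60/41; mL=-4320/4633, mR=-30/41; mL+mR=-7710/4633 → advance -1; mR−mL=930/4633 → turn +1·90°
n=1: pose=(-9,5,N); sL=120/289, sR=120/229; mL=-7200/66181, mR=-60/229; mL+mR=-24540/66181 → advance -1; mR−mL=-10140/66181 → turn -1·90°
n=2: pose=(-9,4,E); sL=3/5, sR=30/17; mL=-99/85, mR=-15/17; mL+mR=-174/85 → advance -1; mR−mL=24/85 → turn +1·90°
n=3: pose=(-10,4,N); sL=120/277, sR=24/41; mL=-1728/11357, mR=-12/41; mL+mR=-5052/11357 → advance -1; mR−mL=-1596/11357 → turn -1·90°
n=4: pose=(-10,3,E); sL=60/89, sR=60/29; mL=-3600/2581, mR=-30/29; mL+mR=-6270/2581 → advance -1; mR−mL=930/2581 → turn +1·90°
n=5: pose=(-11,3,N); sL=120/269, sR=24/37; mL=-2016/9953, mR=-12/37; mL+mR=-5244/9953 → advance -1; mR−mL=-1212/9953 → turn -1·90°
n=6: pose=(-11,2,E); sL=3/4, sR=30/13; mL=-81/52, mR=-15/13; mL+mR=-141/52 → advance -1; mR−mL=21/52 → turn +1·90°
n=7: pose=(-12,2,N); sL=24/53, sR=120/169; mL=-2304/8957, mR=-60/169; mL+mR=-5484/8957 → advance -1; mR−mL=-876/8957 → turn -1·90°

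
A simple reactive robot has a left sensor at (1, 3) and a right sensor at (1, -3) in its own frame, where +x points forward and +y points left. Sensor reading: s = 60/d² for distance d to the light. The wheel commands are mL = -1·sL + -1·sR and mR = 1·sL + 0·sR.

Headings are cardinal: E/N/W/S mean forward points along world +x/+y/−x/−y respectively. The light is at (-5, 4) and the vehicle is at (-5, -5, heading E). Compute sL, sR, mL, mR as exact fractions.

60/37 12/29 -2184/1073 60/37

left sensor world pos  = (-4, -2); dL² = 37
right sensor world pos = (-4, -8); dR² = 145
sL = 60/37 = 60/37
sR = 60/145 = 12/29
mL = -1·sL + -1·sR = -2184/1073
mR = 1·sL + 0·sR = 60/37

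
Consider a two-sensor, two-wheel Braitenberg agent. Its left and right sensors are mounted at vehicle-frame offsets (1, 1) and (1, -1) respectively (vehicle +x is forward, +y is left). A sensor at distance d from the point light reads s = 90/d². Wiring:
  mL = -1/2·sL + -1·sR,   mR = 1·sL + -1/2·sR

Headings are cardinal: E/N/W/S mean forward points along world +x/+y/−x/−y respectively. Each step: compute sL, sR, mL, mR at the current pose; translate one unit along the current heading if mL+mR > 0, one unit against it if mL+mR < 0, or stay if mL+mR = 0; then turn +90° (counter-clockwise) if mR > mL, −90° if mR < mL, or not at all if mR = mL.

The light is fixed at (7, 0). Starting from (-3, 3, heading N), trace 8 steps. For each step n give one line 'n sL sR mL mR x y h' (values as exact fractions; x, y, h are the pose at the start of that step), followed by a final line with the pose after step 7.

n=0: pose=(-3,3,N); sL=90/137, sR=90/97; mL=-16695/13289, mR=2565/13289; mL+mR=-14130/13289 → advance -1; mR−mL=19260/13289 → turn +1·90°
n=1: pose=(-3,2,W); sL=45/61, sR=9/13; mL=-1683/1586, mR=621/1586; mL+mR=-531/793 → advance -1; mR−mL=1152/793 → turn +1·90°
n=2: pose=(-2,2,S); sL=18/13, sR=90/101; mL=-2079/1313, mR=1233/1313; mL+mR=-846/1313 → advance -1; mR−mL=3312/1313 → turn +1·90°
n=3: pose=(-2,3,E); sL=9/8, sR=45/34; mL=-513/272, mR=63/136; mL+mR=-387/272 → advance -1; mR−mL=639/272 → turn +1·90°
n=4: pose=(-3,3,N); sL=90/137, sR=90/97; mL=-16695/13289, mR=2565/13289; mL+mR=-14130/13289 → advance -1; mR−mL=19260/13289 → turn +1·90°
n=5: pose=(-3,2,W); sL=45/61, sR=9/13; mL=-1683/1586, mR=621/1586; mL+mR=-531/793 → advance -1; mR−mL=1152/793 → turn +1·90°
n=6: pose=(-2,2,S); sL=18/13, sR=90/101; mL=-2079/1313, mR=1233/1313; mL+mR=-846/1313 → advance -1; mR−mL=3312/1313 → turn +1·90°
n=7: pose=(-2,3,E); sL=9/8, sR=45/34; mL=-513/272, mR=63/136; mL+mR=-387/272 → advance -1; mR−mL=639/272 → turn +1·90°

0 90/137 90/97 -16695/13289 2565/13289 -3 3 N
1 45/61 9/13 -1683/1586 621/1586 -3 2 W
2 18/13 90/101 -2079/1313 1233/1313 -2 2 S
3 9/8 45/34 -513/272 63/136 -2 3 E
4 90/137 90/97 -16695/13289 2565/13289 -3 3 N
5 45/61 9/13 -1683/1586 621/1586 -3 2 W
6 18/13 90/101 -2079/1313 1233/1313 -2 2 S
7 9/8 45/34 -513/272 63/136 -2 3 E
final -3 3 N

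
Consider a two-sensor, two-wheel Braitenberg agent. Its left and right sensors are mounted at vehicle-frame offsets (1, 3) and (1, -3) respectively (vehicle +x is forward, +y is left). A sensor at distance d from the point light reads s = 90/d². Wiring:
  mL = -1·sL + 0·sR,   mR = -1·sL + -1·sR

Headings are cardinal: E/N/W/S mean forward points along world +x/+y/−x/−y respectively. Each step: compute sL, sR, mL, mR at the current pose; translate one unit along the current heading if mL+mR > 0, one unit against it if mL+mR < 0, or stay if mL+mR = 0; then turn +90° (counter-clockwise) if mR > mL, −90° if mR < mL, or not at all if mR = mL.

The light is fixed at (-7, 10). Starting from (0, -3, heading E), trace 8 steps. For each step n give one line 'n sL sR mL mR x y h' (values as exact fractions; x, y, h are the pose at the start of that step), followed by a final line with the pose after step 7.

n=0: pose=(0,-3,E); sL=45/82, sR=9/32; mL=-45/82, mR=-1089/1312; mL+mR=-1809/1312 → advance -1; mR−mL=-9/32 → turn -1·90°
n=1: pose=(-1,-3,S); sL=90/277, sR=18/41; mL=-90/277, mR=-8676/11357; mL+mR=-12366/11357 → advance -1; mR−mL=-18/41 → turn -1·90°
n=2: pose=(-1,-2,W); sL=9/25, sR=45/53; mL=-9/25, mR=-1602/1325; mL+mR=-2079/1325 → advance -1; mR−mL=-45/53 → turn -1·90°
n=3: pose=(0,-2,N); sL=90/137, sR=90/221; mL=-90/137, mR=-32220/30277; mL+mR=-52110/30277 → advance -1; mR−mL=-90/221 → turn -1·90°
n=4: pose=(0,-3,E); sL=45/82, sR=9/32; mL=-45/82, mR=-1089/1312; mL+mR=-1809/1312 → advance -1; mR−mL=-9/32 → turn -1·90°
n=5: pose=(-1,-3,S); sL=90/277, sR=18/41; mL=-90/277, mR=-8676/11357; mL+mR=-12366/11357 → advance -1; mR−mL=-18/41 → turn -1·90°
n=6: pose=(-1,-2,W); sL=9/25, sR=45/53; mL=-9/25, mR=-1602/1325; mL+mR=-2079/1325 → advance -1; mR−mL=-45/53 → turn -1·90°
n=7: pose=(0,-2,N); sL=90/137, sR=90/221; mL=-90/137, mR=-32220/30277; mL+mR=-52110/30277 → advance -1; mR−mL=-90/221 → turn -1·90°

0 45/82 9/32 -45/82 -1089/1312 0 -3 E
1 90/277 18/41 -90/277 -8676/11357 -1 -3 S
2 9/25 45/53 -9/25 -1602/1325 -1 -2 W
3 90/137 90/221 -90/137 -32220/30277 0 -2 N
4 45/82 9/32 -45/82 -1089/1312 0 -3 E
5 90/277 18/41 -90/277 -8676/11357 -1 -3 S
6 9/25 45/53 -9/25 -1602/1325 -1 -2 W
7 90/137 90/221 -90/137 -32220/30277 0 -2 N
final 0 -3 E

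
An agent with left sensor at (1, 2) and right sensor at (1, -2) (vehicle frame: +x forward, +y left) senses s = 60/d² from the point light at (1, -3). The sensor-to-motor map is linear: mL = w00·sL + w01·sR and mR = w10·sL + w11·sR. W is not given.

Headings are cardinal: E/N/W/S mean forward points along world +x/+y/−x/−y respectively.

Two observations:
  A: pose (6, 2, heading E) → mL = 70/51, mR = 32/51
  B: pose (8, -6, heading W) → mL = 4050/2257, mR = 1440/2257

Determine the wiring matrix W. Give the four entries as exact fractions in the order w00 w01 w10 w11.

1 1/2 -1 1

obs A: pose=(6,2,E) → sL=12/17, sR=4/3, mL=70/51, mR=32/51
obs B: pose=(8,-6,W) → sL=60/61, sR=60/37, mL=4050/2257, mR=1440/2257
sensor matrix S = [[12/17, 4/3], [60/61, 60/37]]; det S = -6400/38369
solve [mL_A; mL_B] = S·[w00; w01] and [mR_A; mR_B] = S·[w10; w11]:
  w00 = 1, w01 = 1/2, w10 = -1, w11 = 1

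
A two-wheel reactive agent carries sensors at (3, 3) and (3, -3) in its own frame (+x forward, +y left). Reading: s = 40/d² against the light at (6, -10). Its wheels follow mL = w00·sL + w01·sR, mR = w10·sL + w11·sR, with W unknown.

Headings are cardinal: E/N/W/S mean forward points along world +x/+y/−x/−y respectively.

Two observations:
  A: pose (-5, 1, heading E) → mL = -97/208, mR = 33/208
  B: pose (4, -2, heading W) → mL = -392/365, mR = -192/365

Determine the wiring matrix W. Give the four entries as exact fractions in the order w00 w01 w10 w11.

-1 -1 -1 1

obs A: pose=(-5,1,E) → sL=2/13, sR=5/16, mL=-97/208, mR=33/208
obs B: pose=(4,-2,W) → sL=4/5, sR=20/73, mL=-392/365, mR=-192/365
sensor matrix S = [[2/13, 5/16], [4/5, 20/73]]; det S = -789/3796
solve [mL_A; mL_B] = S·[w00; w01] and [mR_A; mR_B] = S·[w10; w11]:
  w00 = -1, w01 = -1, w10 = -1, w11 = 1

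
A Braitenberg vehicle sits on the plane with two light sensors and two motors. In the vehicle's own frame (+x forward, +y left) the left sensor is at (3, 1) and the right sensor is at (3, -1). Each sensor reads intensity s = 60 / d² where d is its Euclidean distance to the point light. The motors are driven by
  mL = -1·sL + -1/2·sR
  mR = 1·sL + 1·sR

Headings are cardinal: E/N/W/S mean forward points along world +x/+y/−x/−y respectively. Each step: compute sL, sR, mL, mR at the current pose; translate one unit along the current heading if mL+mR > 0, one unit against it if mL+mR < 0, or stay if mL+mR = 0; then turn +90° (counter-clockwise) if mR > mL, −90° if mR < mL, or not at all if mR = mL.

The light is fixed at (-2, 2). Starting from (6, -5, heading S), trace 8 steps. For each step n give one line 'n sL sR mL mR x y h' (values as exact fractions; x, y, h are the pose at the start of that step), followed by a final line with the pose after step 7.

n=0: pose=(6,-5,S); sL=60/181, sR=60/149; mL=-14370/26969, mR=19800/26969; mL+mR=30/149 → advance +1; mR−mL=34170/26969 → turn +1·90°
n=1: pose=(6,-6,E); sL=6/17, sR=30/101; mL=-861/1717, mR=1116/1717; mL+mR=15/101 → advance +1; mR−mL=1977/1717 → turn +1·90°
n=2: pose=(7,-6,N); sL=60/89, sR=12/25; mL=-2034/2225, mR=2568/2225; mL+mR=6/25 → advance +1; mR−mL=4602/2225 → turn +1·90°
n=3: pose=(7,-5,W); sL=3/5, sR=5/6; mL=-61/60, mR=43/30; mL+mR=5/12 → advance +1; mR−mL=49/20 → turn +1·90°
n=4: pose=(6,-5,S); sL=60/181, sR=60/149; mL=-14370/26969, mR=19800/26969; mL+mR=30/149 → advance +1; mR−mL=34170/26969 → turn +1·90°
n=5: pose=(6,-6,E); sL=6/17, sR=30/101; mL=-861/1717, mR=1116/1717; mL+mR=15/101 → advance +1; mR−mL=1977/1717 → turn +1·90°
n=6: pose=(7,-6,N); sL=60/89, sR=12/25; mL=-2034/2225, mR=2568/2225; mL+mR=6/25 → advance +1; mR−mL=4602/2225 → turn +1·90°
n=7: pose=(7,-5,W); sL=3/5, sR=5/6; mL=-61/60, mR=43/30; mL+mR=5/12 → advance +1; mR−mL=49/20 → turn +1·90°

0 60/181 60/149 -14370/26969 19800/26969 6 -5 S
1 6/17 30/101 -861/1717 1116/1717 6 -6 E
2 60/89 12/25 -2034/2225 2568/2225 7 -6 N
3 3/5 5/6 -61/60 43/30 7 -5 W
4 60/181 60/149 -14370/26969 19800/26969 6 -5 S
5 6/17 30/101 -861/1717 1116/1717 6 -6 E
6 60/89 12/25 -2034/2225 2568/2225 7 -6 N
7 3/5 5/6 -61/60 43/30 7 -5 W
final 6 -5 S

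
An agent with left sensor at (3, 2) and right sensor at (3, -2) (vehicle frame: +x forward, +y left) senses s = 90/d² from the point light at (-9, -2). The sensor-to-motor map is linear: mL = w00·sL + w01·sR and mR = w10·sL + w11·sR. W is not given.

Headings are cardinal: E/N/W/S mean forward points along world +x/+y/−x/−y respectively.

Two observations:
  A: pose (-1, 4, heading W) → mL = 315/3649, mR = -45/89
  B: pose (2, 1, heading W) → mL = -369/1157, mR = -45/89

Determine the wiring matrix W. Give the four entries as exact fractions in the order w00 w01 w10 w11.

obs A: pose=(-1,4,W) → sL=90/41, sR=90/89, mL=315/3649, mR=-45/89
obs B: pose=(2,1,W) → sL=18/13, sR=90/89, mL=-369/1157, mR=-45/89
sensor matrix S = [[90/41, 90/89], [18/13, 90/89]]; det S = 38880/47437
solve [mL_A; mL_B] = S·[w00; w01] and [mR_A; mR_B] = S·[w10; w11]:
  w00 = 1/2, w01 = -1, w10 = 0, w11 = -1/2

1/2 -1 0 -1/2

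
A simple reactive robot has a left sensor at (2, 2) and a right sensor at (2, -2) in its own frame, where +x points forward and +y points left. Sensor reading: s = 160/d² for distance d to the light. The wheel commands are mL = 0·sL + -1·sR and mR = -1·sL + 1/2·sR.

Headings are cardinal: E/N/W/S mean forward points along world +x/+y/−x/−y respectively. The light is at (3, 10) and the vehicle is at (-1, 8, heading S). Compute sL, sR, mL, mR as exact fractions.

8 40/13 -40/13 -84/13

left sensor world pos  = (1, 6); dL² = 20
right sensor world pos = (-3, 6); dR² = 52
sL = 160/20 = 8
sR = 160/52 = 40/13
mL = 0·sL + -1·sR = -40/13
mR = -1·sL + 1/2·sR = -84/13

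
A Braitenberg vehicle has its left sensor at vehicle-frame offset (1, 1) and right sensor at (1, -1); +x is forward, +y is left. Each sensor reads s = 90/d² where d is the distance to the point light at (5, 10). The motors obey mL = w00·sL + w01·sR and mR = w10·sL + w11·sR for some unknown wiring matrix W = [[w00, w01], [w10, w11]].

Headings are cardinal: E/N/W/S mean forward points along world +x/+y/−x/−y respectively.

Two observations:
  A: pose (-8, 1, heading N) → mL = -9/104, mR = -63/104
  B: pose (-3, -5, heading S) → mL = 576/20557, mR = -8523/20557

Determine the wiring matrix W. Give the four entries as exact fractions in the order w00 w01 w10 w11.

1 -1 -1/2 -1

obs A: pose=(-8,1,N) → sL=9/26, sR=45/104, mL=-9/104, mR=-63/104
obs B: pose=(-3,-5,S) → sL=18/61, sR=90/337, mL=576/20557, mR=-8523/20557
sensor matrix S = [[9/26, 45/104], [18/61, 90/337]]; det S = -37665/1068964
solve [mL_A; mL_B] = S·[w00; w01] and [mR_A; mR_B] = S·[w10; w11]:
  w00 = 1, w01 = -1, w10 = -1/2, w11 = -1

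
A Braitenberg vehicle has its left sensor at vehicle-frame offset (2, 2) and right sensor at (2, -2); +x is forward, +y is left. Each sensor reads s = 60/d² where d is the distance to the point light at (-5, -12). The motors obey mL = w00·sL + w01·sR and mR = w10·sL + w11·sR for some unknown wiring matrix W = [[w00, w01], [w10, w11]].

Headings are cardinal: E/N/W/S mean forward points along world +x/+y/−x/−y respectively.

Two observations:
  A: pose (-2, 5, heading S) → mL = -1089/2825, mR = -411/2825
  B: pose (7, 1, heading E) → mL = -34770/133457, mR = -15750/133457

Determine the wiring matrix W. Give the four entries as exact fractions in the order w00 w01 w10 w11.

-1/2 -1 1/2 -1

obs A: pose=(-2,5,S) → sL=6/25, sR=30/113, mL=-1089/2825, mR=-411/2825
obs B: pose=(7,1,E) → sL=60/421, sR=60/317, mL=-34770/133457, mR=-15750/133457
sensor matrix S = [[6/25, 30/113], [60/421, 60/317]]; det S = 572256/75403205
solve [mL_A; mL_B] = S·[w00; w01] and [mR_A; mR_B] = S·[w10; w11]:
  w00 = -1/2, w01 = -1, w10 = 1/2, w11 = -1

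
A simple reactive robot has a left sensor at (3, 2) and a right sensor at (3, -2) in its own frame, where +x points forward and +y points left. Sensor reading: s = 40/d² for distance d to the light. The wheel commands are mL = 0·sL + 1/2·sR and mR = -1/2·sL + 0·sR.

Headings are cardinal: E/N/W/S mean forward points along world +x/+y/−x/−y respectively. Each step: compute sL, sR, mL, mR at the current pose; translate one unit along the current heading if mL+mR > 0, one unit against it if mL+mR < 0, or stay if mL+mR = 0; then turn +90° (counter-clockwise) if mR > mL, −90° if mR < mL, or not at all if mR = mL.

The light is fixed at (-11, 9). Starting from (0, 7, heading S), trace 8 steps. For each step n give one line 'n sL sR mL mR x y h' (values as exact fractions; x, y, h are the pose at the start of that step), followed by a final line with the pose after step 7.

n=0: pose=(0,7,S); sL=20/97, sR=20/53; mL=10/53, mR=-10/97; mL+mR=440/5141 → advance +1; mR−mL=-1500/5141 → turn -1·90°
n=1: pose=(0,6,W); sL=40/89, sR=8/13; mL=4/13, mR=-20/89; mL+mR=96/1157 → advance +1; mR−mL=-616/1157 → turn -1·90°
n=2: pose=(-1,6,N); sL=5/8, sR=5/18; mL=5/36, mR=-5/16; mL+mR=-25/144 → advance -1; mR−mL=-65/144 → turn -1·90°
n=3: pose=(-1,5,E); sL=40/173, sR=8/41; mL=4/41, mR=-20/173; mL+mR=-128/7093 → advance -1; mR−mL=-1512/7093 → turn -1·90°
n=4: pose=(-2,5,S); sL=4/17, sR=20/49; mL=10/49, mR=-2/17; mL+mR=72/833 → advance +1; mR−mL=-268/833 → turn -1·90°
n=5: pose=(-2,4,W); sL=8/17, sR=8/9; mL=4/9, mR=-4/17; mL+mR=32/153 → advance +1; mR−mL=-104/153 → turn -1·90°
n=6: pose=(-3,4,N); sL=1, sR=5/13; mL=5/26, mR=-1/2; mL+mR=-4/13 → advance -1; mR−mL=-9/13 → turn -1·90°
n=7: pose=(-3,3,E); sL=40/137, sR=8/37; mL=4/37, mR=-20/137; mL+mR=-192/5069 → advance -1; mR−mL=-1288/5069 → turn -1·90°

0 20/97 20/53 10/53 -10/97 0 7 S
1 40/89 8/13 4/13 -20/89 0 6 W
2 5/8 5/18 5/36 -5/16 -1 6 N
3 40/173 8/41 4/41 -20/173 -1 5 E
4 4/17 20/49 10/49 -2/17 -2 5 S
5 8/17 8/9 4/9 -4/17 -2 4 W
6 1 5/13 5/26 -1/2 -3 4 N
7 40/137 8/37 4/37 -20/137 -3 3 E
final -4 3 S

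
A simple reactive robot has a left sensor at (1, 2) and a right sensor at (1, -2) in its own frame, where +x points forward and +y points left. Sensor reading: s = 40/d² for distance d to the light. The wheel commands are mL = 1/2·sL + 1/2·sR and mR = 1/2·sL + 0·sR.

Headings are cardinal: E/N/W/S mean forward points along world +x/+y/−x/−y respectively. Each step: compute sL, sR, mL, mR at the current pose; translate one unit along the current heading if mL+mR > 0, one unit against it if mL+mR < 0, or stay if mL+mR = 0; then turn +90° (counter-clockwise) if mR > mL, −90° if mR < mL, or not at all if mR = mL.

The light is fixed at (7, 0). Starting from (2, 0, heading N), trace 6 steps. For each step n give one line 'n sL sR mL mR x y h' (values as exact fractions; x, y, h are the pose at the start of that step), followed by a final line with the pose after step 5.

n=0: pose=(2,0,N); sL=4/5, sR=4; mL=12/5, mR=2/5; mL+mR=14/5 → advance +1; mR−mL=-2 → turn -1·90°
n=1: pose=(2,1,E); sL=8/5, sR=40/17; mL=168/85, mR=4/5; mL+mR=236/85 → advance +1; mR−mL=-20/17 → turn -1·90°
n=2: pose=(3,1,S); sL=10, sR=10/9; mL=50/9, mR=5; mL+mR=95/9 → advance +1; mR−mL=-5/9 → turn -1·90°
n=3: pose=(3,0,W); sL=40/29, sR=40/29; mL=40/29, mR=20/29; mL+mR=60/29 → advance +1; mR−mL=-20/29 → turn -1·90°
n=4: pose=(2,0,N); sL=4/5, sR=4; mL=12/5, mR=2/5; mL+mR=14/5 → advance +1; mR−mL=-2 → turn -1·90°
n=5: pose=(2,1,E); sL=8/5, sR=40/17; mL=168/85, mR=4/5; mL+mR=236/85 → advance +1; mR−mL=-20/17 → turn -1·90°

0 4/5 4 12/5 2/5 2 0 N
1 8/5 40/17 168/85 4/5 2 1 E
2 10 10/9 50/9 5 3 1 S
3 40/29 40/29 40/29 20/29 3 0 W
4 4/5 4 12/5 2/5 2 0 N
5 8/5 40/17 168/85 4/5 2 1 E
final 3 1 S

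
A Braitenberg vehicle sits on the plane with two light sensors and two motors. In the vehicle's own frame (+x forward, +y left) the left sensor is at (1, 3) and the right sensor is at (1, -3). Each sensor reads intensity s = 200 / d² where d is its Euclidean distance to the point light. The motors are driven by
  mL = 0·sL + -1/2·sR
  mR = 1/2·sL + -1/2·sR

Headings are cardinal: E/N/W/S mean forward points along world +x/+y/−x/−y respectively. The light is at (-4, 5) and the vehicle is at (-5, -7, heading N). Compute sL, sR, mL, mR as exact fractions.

left sensor world pos  = (-8, -6); dL² = 137
right sensor world pos = (-2, -6); dR² = 125
sL = 200/137 = 200/137
sR = 200/125 = 8/5
mL = 0·sL + -1/2·sR = -4/5
mR = 1/2·sL + -1/2·sR = -48/685

200/137 8/5 -4/5 -48/685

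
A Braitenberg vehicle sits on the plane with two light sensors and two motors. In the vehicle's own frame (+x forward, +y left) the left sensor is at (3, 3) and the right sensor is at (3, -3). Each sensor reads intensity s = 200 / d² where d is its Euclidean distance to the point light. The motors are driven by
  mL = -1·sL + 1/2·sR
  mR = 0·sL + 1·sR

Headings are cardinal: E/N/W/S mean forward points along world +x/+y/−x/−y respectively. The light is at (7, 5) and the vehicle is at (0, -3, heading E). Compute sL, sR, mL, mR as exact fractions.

200/41 200/137 -23300/5617 200/137

left sensor world pos  = (3, 0); dL² = 41
right sensor world pos = (3, -6); dR² = 137
sL = 200/41 = 200/41
sR = 200/137 = 200/137
mL = -1·sL + 1/2·sR = -23300/5617
mR = 0·sL + 1·sR = 200/137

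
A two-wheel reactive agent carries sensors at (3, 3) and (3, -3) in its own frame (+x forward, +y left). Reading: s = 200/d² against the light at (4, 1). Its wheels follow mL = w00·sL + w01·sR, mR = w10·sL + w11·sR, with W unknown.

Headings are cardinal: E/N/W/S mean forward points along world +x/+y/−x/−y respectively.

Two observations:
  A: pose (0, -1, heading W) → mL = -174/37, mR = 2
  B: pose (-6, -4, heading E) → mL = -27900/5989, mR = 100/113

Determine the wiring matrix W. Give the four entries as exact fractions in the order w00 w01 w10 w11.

obs A: pose=(0,-1,W) → sL=100/37, sR=4, mL=-174/37, mR=2
obs B: pose=(-6,-4,E) → sL=200/53, sR=200/113, mL=-27900/5989, mR=100/113
sensor matrix S = [[100/37, 4], [200/53, 200/113]]; det S = -2284800/221593
solve [mL_A; mL_B] = S·[w00; w01] and [mR_A; mR_B] = S·[w10; w11]:
  w00 = -1, w01 = -1/2, w10 = 0, w11 = 1/2

-1 -1/2 0 1/2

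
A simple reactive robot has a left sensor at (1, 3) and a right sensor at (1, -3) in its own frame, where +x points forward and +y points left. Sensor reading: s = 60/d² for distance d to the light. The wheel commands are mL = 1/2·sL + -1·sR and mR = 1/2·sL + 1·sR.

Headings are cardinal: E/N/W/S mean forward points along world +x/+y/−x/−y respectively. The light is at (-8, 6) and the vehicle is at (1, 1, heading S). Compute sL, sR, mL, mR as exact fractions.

1/3 5/6 -2/3 1

left sensor world pos  = (4, 0); dL² = 180
right sensor world pos = (-2, 0); dR² = 72
sL = 60/180 = 1/3
sR = 60/72 = 5/6
mL = 1/2·sL + -1·sR = -2/3
mR = 1/2·sL + 1·sR = 1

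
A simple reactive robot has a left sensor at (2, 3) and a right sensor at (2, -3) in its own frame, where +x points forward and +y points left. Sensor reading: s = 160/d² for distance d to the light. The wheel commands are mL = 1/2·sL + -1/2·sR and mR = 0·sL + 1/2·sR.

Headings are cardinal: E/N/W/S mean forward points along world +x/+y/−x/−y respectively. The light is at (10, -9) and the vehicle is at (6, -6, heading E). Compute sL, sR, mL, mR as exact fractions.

4 40 -18 20

left sensor world pos  = (8, -3); dL² = 40
right sensor world pos = (8, -9); dR² = 4
sL = 160/40 = 4
sR = 160/4 = 40
mL = 1/2·sL + -1/2·sR = -18
mR = 0·sL + 1/2·sR = 20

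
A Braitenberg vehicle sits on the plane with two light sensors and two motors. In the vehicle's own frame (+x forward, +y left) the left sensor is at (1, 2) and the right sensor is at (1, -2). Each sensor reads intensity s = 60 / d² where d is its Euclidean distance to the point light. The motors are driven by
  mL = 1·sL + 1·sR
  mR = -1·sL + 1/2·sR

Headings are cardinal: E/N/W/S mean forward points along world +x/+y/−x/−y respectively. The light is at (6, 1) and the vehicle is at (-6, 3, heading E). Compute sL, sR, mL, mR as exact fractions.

left sensor world pos  = (-5, 5); dL² = 137
right sensor world pos = (-5, 1); dR² = 121
sL = 60/137 = 60/137
sR = 60/121 = 60/121
mL = 1·sL + 1·sR = 15480/16577
mR = -1·sL + 1/2·sR = -3150/16577

60/137 60/121 15480/16577 -3150/16577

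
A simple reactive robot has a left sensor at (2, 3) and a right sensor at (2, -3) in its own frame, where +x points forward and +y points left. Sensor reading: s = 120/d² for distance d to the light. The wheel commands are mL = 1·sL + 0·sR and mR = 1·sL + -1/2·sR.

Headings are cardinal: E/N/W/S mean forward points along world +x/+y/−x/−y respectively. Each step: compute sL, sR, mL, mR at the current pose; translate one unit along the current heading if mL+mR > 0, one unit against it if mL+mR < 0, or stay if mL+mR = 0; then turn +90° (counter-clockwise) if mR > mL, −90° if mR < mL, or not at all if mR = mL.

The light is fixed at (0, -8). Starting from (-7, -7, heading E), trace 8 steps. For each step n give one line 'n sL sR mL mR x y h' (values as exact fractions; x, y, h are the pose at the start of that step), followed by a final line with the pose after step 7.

n=0: pose=(-7,-7,E); sL=120/41, sR=120/29; mL=120/41, mR=1020/1189; mL+mR=4500/1189 → advance +1; mR−mL=-60/29 → turn -1·90°
n=1: pose=(-6,-7,S); sL=12, sR=60/41; mL=12, mR=462/41; mL+mR=954/41 → advance +1; mR−mL=-30/41 → turn -1·90°
n=2: pose=(-6,-8,W); sL=120/73, sR=120/73; mL=120/73, mR=60/73; mL+mR=180/73 → advance +1; mR−mL=-60/73 → turn -1·90°
n=3: pose=(-7,-8,N); sL=15/13, sR=6; mL=15/13, mR=-24/13; mL+mR=-9/13 → advance -1; mR−mL=-3 → turn -1·90°
n=4: pose=(-7,-9,E); sL=120/29, sR=120/41; mL=120/29, mR=3180/1189; mL+mR=8100/1189 → advance +1; mR−mL=-60/41 → turn -1·90°
n=5: pose=(-6,-9,S); sL=20/3, sR=4/3; mL=20/3, mR=6; mL+mR=38/3 → advance +1; mR−mL=-2/3 → turn -1·90°
n=6: pose=(-6,-10,W); sL=120/89, sR=24/13; mL=120/89, mR=492/1157; mL+mR=2052/1157 → advance +1; mR−mL=-12/13 → turn -1·90°
n=7: pose=(-7,-10,N); sL=6/5, sR=15/2; mL=6/5, mR=-51/20; mL+mR=-27/20 → advance -1; mR−mL=-15/4 → turn -1·90°

0 120/41 120/29 120/41 1020/1189 -7 -7 E
1 12 60/41 12 462/41 -6 -7 S
2 120/73 120/73 120/73 60/73 -6 -8 W
3 15/13 6 15/13 -24/13 -7 -8 N
4 120/29 120/41 120/29 3180/1189 -7 -9 E
5 20/3 4/3 20/3 6 -6 -9 S
6 120/89 24/13 120/89 492/1157 -6 -10 W
7 6/5 15/2 6/5 -51/20 -7 -10 N
final -7 -11 E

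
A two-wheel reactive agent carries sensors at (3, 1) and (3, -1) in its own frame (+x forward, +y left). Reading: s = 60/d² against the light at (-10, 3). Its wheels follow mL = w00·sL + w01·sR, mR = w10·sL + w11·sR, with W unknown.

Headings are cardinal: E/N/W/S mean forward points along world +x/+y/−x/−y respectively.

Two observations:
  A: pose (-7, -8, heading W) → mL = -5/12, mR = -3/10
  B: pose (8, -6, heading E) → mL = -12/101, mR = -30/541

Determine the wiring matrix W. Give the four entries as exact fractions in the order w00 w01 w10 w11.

-1 0 0 -1/2

obs A: pose=(-7,-8,W) → sL=5/12, sR=3/5, mL=-5/12, mR=-3/10
obs B: pose=(8,-6,E) → sL=12/101, sR=60/541, mL=-12/101, mR=-30/541
sensor matrix S = [[5/12, 3/5], [12/101, 60/541]]; det S = -6851/273205
solve [mL_A; mL_B] = S·[w00; w01] and [mR_A; mR_B] = S·[w10; w11]:
  w00 = -1, w01 = 0, w10 = 0, w11 = -1/2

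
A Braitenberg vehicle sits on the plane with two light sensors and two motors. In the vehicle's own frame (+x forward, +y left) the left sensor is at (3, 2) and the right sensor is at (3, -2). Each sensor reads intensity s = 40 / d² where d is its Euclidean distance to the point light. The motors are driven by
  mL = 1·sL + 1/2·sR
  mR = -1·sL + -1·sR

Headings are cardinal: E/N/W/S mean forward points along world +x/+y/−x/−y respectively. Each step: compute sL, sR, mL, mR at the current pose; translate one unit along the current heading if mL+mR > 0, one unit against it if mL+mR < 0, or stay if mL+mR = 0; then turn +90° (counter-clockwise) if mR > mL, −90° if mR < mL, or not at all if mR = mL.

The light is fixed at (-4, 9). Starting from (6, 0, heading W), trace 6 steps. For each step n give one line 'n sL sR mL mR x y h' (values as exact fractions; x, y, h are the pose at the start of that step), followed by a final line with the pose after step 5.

0 4/17 20/49 366/833 -536/833 6 0 W
1 40/117 8/41 2108/4797 -2576/4797 7 0 N
2 2/13 2/17 47/221 -60/221 7 -1 E
3 40/313 40/233 15580/72929 -21840/72929 6 -1 S
4 4/17 20/49 366/833 -536/833 6 0 W
5 40/117 8/41 2108/4797 -2576/4797 7 0 N
final 7 -1 E

n=0: pose=(6,0,W); sL=4/17, sR=20/49; mL=366/833, mR=-536/833; mL+mR=-10/49 → advance -1; mR−mL=-902/833 → turn -1·90°
n=1: pose=(7,0,N); sL=40/117, sR=8/41; mL=2108/4797, mR=-2576/4797; mL+mR=-4/41 → advance -1; mR−mL=-4684/4797 → turn -1·90°
n=2: pose=(7,-1,E); sL=2/13, sR=2/17; mL=47/221, mR=-60/221; mL+mR=-1/17 → advance -1; mR−mL=-107/221 → turn -1·90°
n=3: pose=(6,-1,S); sL=40/313, sR=40/233; mL=15580/72929, mR=-21840/72929; mL+mR=-20/233 → advance -1; mR−mL=-37420/72929 → turn -1·90°
n=4: pose=(6,0,W); sL=4/17, sR=20/49; mL=366/833, mR=-536/833; mL+mR=-10/49 → advance -1; mR−mL=-902/833 → turn -1·90°
n=5: pose=(7,0,N); sL=40/117, sR=8/41; mL=2108/4797, mR=-2576/4797; mL+mR=-4/41 → advance -1; mR−mL=-4684/4797 → turn -1·90°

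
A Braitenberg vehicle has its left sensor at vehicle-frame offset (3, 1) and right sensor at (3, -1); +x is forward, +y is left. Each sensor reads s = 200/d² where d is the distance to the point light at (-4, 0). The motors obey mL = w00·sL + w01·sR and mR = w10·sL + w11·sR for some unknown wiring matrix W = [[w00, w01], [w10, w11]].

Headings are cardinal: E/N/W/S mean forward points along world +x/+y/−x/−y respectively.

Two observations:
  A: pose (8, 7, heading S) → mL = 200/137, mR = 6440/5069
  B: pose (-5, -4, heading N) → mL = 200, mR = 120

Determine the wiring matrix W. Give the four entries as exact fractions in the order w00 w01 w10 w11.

obs A: pose=(8,7,S) → sL=40/37, sR=200/137, mL=200/137, mR=6440/5069
obs B: pose=(-5,-4,N) → sL=40, sR=200, mL=200, mR=120
sensor matrix S = [[40/37, 200/137], [40, 200]]; det S = 800000/5069
solve [mL_A; mL_B] = S·[w00; w01] and [mR_A; mR_B] = S·[w10; w11]:
  w00 = 0, w01 = 1, w10 = 1/2, w11 = 1/2

0 1 1/2 1/2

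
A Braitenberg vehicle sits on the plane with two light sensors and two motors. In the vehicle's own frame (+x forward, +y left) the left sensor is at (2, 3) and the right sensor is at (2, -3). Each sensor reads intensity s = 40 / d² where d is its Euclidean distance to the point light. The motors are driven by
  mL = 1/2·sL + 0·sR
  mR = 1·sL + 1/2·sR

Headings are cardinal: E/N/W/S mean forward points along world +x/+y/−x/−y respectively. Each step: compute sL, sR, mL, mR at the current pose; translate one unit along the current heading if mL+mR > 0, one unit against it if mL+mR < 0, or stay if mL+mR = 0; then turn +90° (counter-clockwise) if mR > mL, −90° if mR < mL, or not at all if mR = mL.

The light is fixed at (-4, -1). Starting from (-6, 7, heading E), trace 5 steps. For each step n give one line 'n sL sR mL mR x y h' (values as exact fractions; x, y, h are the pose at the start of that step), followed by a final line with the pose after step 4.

n=0: pose=(-6,7,E); sL=40/121, sR=8/5; mL=20/121, mR=684/605; mL+mR=784/605 → advance +1; mR−mL=584/605 → turn +1·90°
n=1: pose=(-5,7,N); sL=10/29, sR=5/13; mL=5/29, mR=405/754; mL+mR=535/754 → advance +1; mR−mL=275/754 → turn +1·90°
n=2: pose=(-5,8,W); sL=8/9, sR=40/153; mL=4/9, mR=52/51; mL+mR=224/153 → advance +1; mR−mL=88/153 → turn +1·90°
n=3: pose=(-6,8,S); sL=4/5, sR=20/37; mL=2/5, mR=198/185; mL+mR=272/185 → advance +1; mR−mL=124/185 → turn +1·90°
n=4: pose=(-6,7,E); sL=40/121, sR=8/5; mL=20/121, mR=684/605; mL+mR=784/605 → advance +1; mR−mL=584/605 → turn +1·90°

0 40/121 8/5 20/121 684/605 -6 7 E
1 10/29 5/13 5/29 405/754 -5 7 N
2 8/9 40/153 4/9 52/51 -5 8 W
3 4/5 20/37 2/5 198/185 -6 8 S
4 40/121 8/5 20/121 684/605 -6 7 E
final -5 7 N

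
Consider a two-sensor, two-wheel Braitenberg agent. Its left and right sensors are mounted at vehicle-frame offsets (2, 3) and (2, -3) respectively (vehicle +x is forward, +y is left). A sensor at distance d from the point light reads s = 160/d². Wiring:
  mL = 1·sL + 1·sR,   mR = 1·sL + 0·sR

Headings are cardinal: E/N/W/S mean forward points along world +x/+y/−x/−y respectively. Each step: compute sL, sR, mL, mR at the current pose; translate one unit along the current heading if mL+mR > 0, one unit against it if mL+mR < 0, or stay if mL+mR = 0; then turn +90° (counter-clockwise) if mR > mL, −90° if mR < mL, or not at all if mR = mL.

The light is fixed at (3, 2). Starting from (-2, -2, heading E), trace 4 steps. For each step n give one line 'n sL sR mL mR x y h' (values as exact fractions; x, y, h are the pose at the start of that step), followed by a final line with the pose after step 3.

n=0: pose=(-2,-2,E); sL=16, sR=80/29; mL=544/29, mR=16; mL+mR=1008/29 → advance +1; mR−mL=-80/29 → turn -1·90°
n=1: pose=(-1,-2,S); sL=160/37, sR=32/17; mL=3904/629, mR=160/37; mL+mR=6624/629 → advance +1; mR−mL=-32/17 → turn -1·90°
n=2: pose=(-1,-3,W); sL=8/5, sR=4; mL=28/5, mR=8/5; mL+mR=36/5 → advance +1; mR−mL=-4 → turn -1·90°
n=3: pose=(-2,-3,N); sL=160/73, sR=160/13; mL=13760/949, mR=160/73; mL+mR=15840/949 → advance +1; mR−mL=-160/13 → turn -1·90°

0 16 80/29 544/29 16 -2 -2 E
1 160/37 32/17 3904/629 160/37 -1 -2 S
2 8/5 4 28/5 8/5 -1 -3 W
3 160/73 160/13 13760/949 160/73 -2 -3 N
final -2 -2 E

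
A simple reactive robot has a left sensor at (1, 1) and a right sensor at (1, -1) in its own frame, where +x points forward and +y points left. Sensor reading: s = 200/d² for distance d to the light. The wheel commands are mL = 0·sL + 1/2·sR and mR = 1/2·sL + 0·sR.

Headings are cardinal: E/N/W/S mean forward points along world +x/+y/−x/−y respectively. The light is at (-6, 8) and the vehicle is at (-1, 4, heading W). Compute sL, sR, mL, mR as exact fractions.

200/41 8 4 100/41

left sensor world pos  = (-2, 3); dL² = 41
right sensor world pos = (-2, 5); dR² = 25
sL = 200/41 = 200/41
sR = 200/25 = 8
mL = 0·sL + 1/2·sR = 4
mR = 1/2·sL + 0·sR = 100/41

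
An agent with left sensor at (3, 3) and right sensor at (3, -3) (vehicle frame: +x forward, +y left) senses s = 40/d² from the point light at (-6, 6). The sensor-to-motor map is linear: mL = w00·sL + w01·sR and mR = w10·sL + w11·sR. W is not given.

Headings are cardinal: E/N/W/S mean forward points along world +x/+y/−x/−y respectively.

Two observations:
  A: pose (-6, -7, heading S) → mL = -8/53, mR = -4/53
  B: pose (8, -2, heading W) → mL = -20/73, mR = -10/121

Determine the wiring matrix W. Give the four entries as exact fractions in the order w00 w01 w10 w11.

obs A: pose=(-6,-7,S) → sL=8/53, sR=8/53, mL=-8/53, mR=-4/53
obs B: pose=(8,-2,W) → sL=20/121, sR=20/73, mL=-20/73, mR=-10/121
sensor matrix S = [[8/53, 8/53], [20/121, 20/73]]; det S = 7680/468149
solve [mL_A; mL_B] = S·[w00; w01] and [mR_A; mR_B] = S·[w10; w11]:
  w00 = 0, w01 = -1, w10 = -1/2, w11 = 0

0 -1 -1/2 0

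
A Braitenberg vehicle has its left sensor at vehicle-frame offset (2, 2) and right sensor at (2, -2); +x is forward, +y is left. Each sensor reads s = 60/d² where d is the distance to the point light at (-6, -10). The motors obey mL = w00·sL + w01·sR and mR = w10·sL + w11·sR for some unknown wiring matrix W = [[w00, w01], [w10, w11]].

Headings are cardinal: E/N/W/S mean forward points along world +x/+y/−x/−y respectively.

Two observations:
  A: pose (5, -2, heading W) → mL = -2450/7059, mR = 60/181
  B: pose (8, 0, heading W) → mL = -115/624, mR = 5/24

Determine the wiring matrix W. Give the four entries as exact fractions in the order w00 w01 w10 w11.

-1 1/2 0 1

obs A: pose=(5,-2,W) → sL=20/39, sR=60/181, mL=-2450/7059, mR=60/181
obs B: pose=(8,0,W) → sL=15/52, sR=5/24, mL=-115/624, mR=5/24
sensor matrix S = [[20/39, 60/181], [15/52, 5/24]]; det S = 475/42354
solve [mL_A; mL_B] = S·[w00; w01] and [mR_A; mR_B] = S·[w10; w11]:
  w00 = -1, w01 = 1/2, w10 = 0, w11 = 1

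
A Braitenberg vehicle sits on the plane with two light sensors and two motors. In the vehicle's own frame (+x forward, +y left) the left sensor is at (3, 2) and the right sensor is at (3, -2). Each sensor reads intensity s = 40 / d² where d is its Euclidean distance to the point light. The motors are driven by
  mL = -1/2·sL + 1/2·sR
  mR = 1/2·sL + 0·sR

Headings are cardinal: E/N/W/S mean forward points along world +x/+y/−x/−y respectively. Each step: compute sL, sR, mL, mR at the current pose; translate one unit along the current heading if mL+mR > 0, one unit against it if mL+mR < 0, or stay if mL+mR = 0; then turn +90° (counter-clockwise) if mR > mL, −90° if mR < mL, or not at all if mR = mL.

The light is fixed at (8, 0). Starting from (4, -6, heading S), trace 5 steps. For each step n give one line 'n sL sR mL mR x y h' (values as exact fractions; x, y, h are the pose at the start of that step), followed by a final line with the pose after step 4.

n=0: pose=(4,-6,S); sL=8/17, sR=40/117; mL=-128/1989, mR=4/17; mL+mR=20/117 → advance +1; mR−mL=596/1989 → turn +1·90°
n=1: pose=(4,-7,E); sL=20/13, sR=20/41; mL=-280/533, mR=10/13; mL+mR=10/41 → advance +1; mR−mL=690/533 → turn +1·90°
n=2: pose=(5,-7,N); sL=40/41, sR=40/17; mL=480/697, mR=20/41; mL+mR=20/17 → advance +1; mR−mL=-140/697 → turn -1·90°
n=3: pose=(5,-6,E); sL=5/2, sR=5/8; mL=-15/16, mR=5/4; mL+mR=5/16 → advance +1; mR−mL=35/16 → turn +1·90°
n=4: pose=(6,-6,N); sL=8/5, sR=40/9; mL=64/45, mR=4/5; mL+mR=20/9 → advance +1; mR−mL=-28/45 → turn -1·90°

0 8/17 40/117 -128/1989 4/17 4 -6 S
1 20/13 20/41 -280/533 10/13 4 -7 E
2 40/41 40/17 480/697 20/41 5 -7 N
3 5/2 5/8 -15/16 5/4 5 -6 E
4 8/5 40/9 64/45 4/5 6 -6 N
final 6 -5 E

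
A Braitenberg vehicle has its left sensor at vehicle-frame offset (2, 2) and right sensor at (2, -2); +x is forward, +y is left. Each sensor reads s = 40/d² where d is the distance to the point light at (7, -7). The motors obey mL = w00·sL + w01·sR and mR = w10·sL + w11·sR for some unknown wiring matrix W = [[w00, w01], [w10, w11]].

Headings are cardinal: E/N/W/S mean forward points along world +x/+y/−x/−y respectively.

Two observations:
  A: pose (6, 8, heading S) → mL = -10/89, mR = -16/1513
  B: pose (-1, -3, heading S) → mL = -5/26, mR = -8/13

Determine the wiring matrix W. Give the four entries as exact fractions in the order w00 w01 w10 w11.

0 -1/2 -1 1

obs A: pose=(6,8,S) → sL=4/17, sR=20/89, mL=-10/89, mR=-16/1513
obs B: pose=(-1,-3,S) → sL=1, sR=5/13, mL=-5/26, mR=-8/13
sensor matrix S = [[4/17, 20/89], [1, 5/13]]; det S = -2640/19669
solve [mL_A; mL_B] = S·[w00; w01] and [mR_A; mR_B] = S·[w10; w11]:
  w00 = 0, w01 = -1/2, w10 = -1, w11 = 1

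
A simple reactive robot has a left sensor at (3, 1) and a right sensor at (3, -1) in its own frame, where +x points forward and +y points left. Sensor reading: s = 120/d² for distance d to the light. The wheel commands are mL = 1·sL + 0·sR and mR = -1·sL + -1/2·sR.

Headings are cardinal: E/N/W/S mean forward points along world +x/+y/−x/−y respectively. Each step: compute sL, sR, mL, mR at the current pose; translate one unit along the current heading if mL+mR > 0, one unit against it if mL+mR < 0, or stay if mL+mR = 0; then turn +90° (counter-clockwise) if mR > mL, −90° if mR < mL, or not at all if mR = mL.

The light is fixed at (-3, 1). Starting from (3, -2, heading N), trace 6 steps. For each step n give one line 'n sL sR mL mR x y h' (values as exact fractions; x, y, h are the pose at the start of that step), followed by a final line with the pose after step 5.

n=0: pose=(3,-2,N); sL=24/5, sR=120/49; mL=24/5, mR=-1476/245; mL+mR=-60/49 → advance -1; mR−mL=-2652/245 → turn -1·90°
n=1: pose=(3,-3,E); sL=4/3, sR=60/53; mL=4/3, mR=-302/159; mL+mR=-30/53 → advance -1; mR−mL=-514/159 → turn -1·90°
n=2: pose=(2,-3,S); sL=24/17, sR=24/13; mL=24/17, mR=-516/221; mL+mR=-12/13 → advance -1; mR−mL=-828/221 → turn -1·90°
n=3: pose=(2,-2,W); sL=6, sR=15; mL=6, mR=-27/2; mL+mR=-15/2 → advance -1; mR−mL=-39/2 → turn -1·90°
n=4: pose=(3,-2,N); sL=24/5, sR=120/49; mL=24/5, mR=-1476/245; mL+mR=-60/49 → advance -1; mR−mL=-2652/245 → turn -1·90°
n=5: pose=(3,-3,E); sL=4/3, sR=60/53; mL=4/3, mR=-302/159; mL+mR=-30/53 → advance -1; mR−mL=-514/159 → turn -1·90°

0 24/5 120/49 24/5 -1476/245 3 -2 N
1 4/3 60/53 4/3 -302/159 3 -3 E
2 24/17 24/13 24/17 -516/221 2 -3 S
3 6 15 6 -27/2 2 -2 W
4 24/5 120/49 24/5 -1476/245 3 -2 N
5 4/3 60/53 4/3 -302/159 3 -3 E
final 2 -3 S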